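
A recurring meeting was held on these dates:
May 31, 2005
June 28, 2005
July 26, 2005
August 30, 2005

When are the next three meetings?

September 27, 2005; October 25, 2005; November 29, 2005

All Tuesdays; the gaps (28, 28, 35) vary with month length.
This is the last Tuesday of each month.
September 2005 ends with Tuesday September 27, 2005.
Last Tuesday of October 2005: October 25, 2005.
Last Tuesday of November 2005: November 29, 2005.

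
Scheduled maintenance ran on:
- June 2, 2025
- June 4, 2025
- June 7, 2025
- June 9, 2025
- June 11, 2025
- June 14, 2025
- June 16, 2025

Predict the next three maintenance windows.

June 18, 2025; June 21, 2025; June 23, 2025

The gap pattern 2, 3, 2, 2, 3, 2 repeats every 3 events.
These are the Mondays, Wednesdays and Saturdays of each week.
The following Wednesday is June 18, 2025.
The following Saturday is June 21, 2025.
Next Monday: June 23, 2025.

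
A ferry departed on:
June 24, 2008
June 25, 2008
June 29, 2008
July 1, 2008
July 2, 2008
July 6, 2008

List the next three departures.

July 8, 2008; July 9, 2008; July 13, 2008

The gap pattern 1, 4, 2, 1, 4 repeats every 3 events.
These are the Tuesdays, Wednesdays and Sundays of each week.
Next Tuesday: July 8, 2008.
Next Wednesday: July 9, 2008.
Next Sunday: July 13, 2008.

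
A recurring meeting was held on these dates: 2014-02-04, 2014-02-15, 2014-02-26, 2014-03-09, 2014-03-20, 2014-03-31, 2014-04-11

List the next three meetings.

2014-04-22, 2014-05-03, 2014-05-14

Every event comes 11 days after the last (11, 11, 11, 11, 11, 11).
2014-04-11 + 11 days = 2014-04-22.
2014-04-22 + 11 days = 2014-05-03.
2014-05-03 + 11 days = 2014-05-14.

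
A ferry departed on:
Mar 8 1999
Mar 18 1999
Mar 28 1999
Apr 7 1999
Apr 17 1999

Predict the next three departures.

The spacing is 10, 10, 10, 10 days — always 10 days.
Apr 17 1999 + 10 days = Apr 27 1999.
Apr 27 1999 + 10 days = May 7 1999.
May 7 1999 + 10 days = May 17 1999.

Apr 27 1999, May 7 1999, May 17 1999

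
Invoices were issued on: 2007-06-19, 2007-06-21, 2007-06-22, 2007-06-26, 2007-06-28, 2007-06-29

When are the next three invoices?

Every event lands on a Tuesday or Thursday or Friday (gaps cycle 2, 1, 4, 2, 1).
So the schedule is: every Tuesday, Thursday and Friday.
Next Tuesday: 2007-07-03.
Next Thursday: 2007-07-05.
The following Friday is 2007-07-06.

2007-07-03, 2007-07-05, 2007-07-06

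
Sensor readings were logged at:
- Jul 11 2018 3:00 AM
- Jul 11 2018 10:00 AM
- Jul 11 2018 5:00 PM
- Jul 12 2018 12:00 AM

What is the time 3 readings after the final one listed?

Jul 12 2018 9:00 PM

Spacing: 7, 7, 7 h — constant 7 h.
Jul 12 2018 12:00 AM + 7 h = Jul 12 2018 7:00 AM.
Jul 12 2018 7:00 AM + 7 h = Jul 12 2018 2:00 PM.
Jul 12 2018 2:00 PM + 7 h = Jul 12 2018 9:00 PM.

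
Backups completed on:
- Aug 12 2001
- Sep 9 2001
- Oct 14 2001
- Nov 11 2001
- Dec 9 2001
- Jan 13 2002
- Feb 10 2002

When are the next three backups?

Mar 10 2002, Apr 14 2002, May 12 2002

All dates are Sundays, 28, 35, 28, 28, 35, 28 days apart.
Specifically, the 2nd Sunday of each month.
2nd Sunday of March 2002: Mar 10 2002.
April 2002 — 2nd Sunday is Apr 14 2002.
May 2002 — 2nd Sunday is May 12 2002.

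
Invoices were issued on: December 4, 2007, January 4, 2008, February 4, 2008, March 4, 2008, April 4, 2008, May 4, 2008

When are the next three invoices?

June 4, 2008; July 4, 2008; August 4, 2008

Gaps: 31, 31, 29, 31, 30 days — not constant. Every event is on the 4th of the month.
Pattern: the 4th of each month.
June 2008: June 4, 2008.
July 2008: July 4, 2008.
Next: August 2008 → August 4, 2008.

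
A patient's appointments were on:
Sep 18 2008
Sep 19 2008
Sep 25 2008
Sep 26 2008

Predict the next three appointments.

Gaps: 1, 6, 1 days — not constant, but cyclic with period 2.
The events fall on every Thursday and Friday.
Next Thursday: Oct 2 2008.
The following Friday is Oct 3 2008.
The following Thursday is Oct 9 2008.

Oct 2 2008, Oct 3 2008, Oct 9 2008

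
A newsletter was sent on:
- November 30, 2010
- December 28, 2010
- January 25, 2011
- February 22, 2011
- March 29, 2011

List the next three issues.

April 26, 2011; May 31, 2011; June 28, 2011

Every date is a Tuesday; gaps 28, 28, 28, 35 days.
Each is the last Tuesday of its month (at least one falls on the 29th or later, ruling out '4th Tuesday').
April 2011 ends with Tuesday April 26, 2011.
Last Tuesday of May 2011: May 31, 2011.
Last Tuesday of June 2011: June 28, 2011.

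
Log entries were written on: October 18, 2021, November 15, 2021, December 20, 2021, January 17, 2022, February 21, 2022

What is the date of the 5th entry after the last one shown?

These are Mondays at 28- or 35-day spacing (28, 35, 28, 35).
The pattern: 3rd Monday of the month.
3rd Monday of March 2022: March 21, 2022.
3rd Monday of April 2022: April 18, 2022.
May 2022 — 3rd Monday is May 16, 2022.
3rd Monday of June 2022: June 20, 2022.
3rd Monday of July 2022: July 18, 2022.

July 18, 2022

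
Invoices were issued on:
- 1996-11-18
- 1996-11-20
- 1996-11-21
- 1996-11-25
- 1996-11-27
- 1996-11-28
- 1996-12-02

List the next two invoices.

Every event lands on a Monday or Wednesday or Thursday (gaps cycle 2, 1, 4, 2, 1, 4).
So the schedule is: every Monday, Wednesday and Thursday.
The following Wednesday is 1996-12-04.
Next Thursday: 1996-12-05.

1996-12-04, 1996-12-05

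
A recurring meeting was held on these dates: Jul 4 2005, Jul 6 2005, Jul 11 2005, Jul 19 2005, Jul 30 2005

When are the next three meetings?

The spacing grows by 3 each time: 2, 5, 8, 11 days.
Next gap: 14 days. Jul 30 2005 + 14 days = Aug 13 2005.
Next gap: 17 days. Aug 13 2005 + 17 days = Aug 30 2005.
Next gap: 20 days. Aug 30 2005 + 20 days = Sep 19 2005.

Aug 13 2005, Aug 30 2005, Sep 19 2005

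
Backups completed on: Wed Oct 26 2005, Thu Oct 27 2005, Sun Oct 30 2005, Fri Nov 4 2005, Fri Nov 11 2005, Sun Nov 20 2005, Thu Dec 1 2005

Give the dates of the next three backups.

Wed Dec 14 2005, Thu Dec 29 2005, Sun Jan 15 2006

The spacing grows by 2 each time: 1, 3, 5, 7, 9, 11 days.
Next gap: 13 days. Thu Dec 1 2005 + 13 days = Wed Dec 14 2005.
Next gap: 15 days. Wed Dec 14 2005 + 15 days = Thu Dec 29 2005.
Next gap: 17 days. Thu Dec 29 2005 + 17 days = Sun Jan 15 2006.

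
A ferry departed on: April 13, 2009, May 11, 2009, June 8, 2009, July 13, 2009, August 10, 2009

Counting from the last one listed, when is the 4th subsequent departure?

All dates are Mondays, 28, 28, 35, 28 days apart.
Specifically, the 2nd Monday of each month.
September 2009 — 2nd Monday is September 14, 2009.
2nd Monday of October 2009: October 12, 2009.
2nd Monday of November 2009: November 9, 2009.
December 2009 — 2nd Monday is December 14, 2009.

December 14, 2009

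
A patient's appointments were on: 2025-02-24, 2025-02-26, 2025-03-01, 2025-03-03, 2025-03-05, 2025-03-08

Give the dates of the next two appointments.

2025-03-10, 2025-03-12

The gap pattern 2, 3, 2, 2, 3 repeats every 3 events.
These are the Mondays, Wednesdays and Saturdays of each week.
The following Monday is 2025-03-10.
The following Wednesday is 2025-03-12.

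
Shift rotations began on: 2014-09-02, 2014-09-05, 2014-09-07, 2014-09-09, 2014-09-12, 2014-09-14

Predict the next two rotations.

Every event lands on a Tuesday or Friday or Sunday (gaps cycle 3, 2, 2, 3, 2).
So the schedule is: every Tuesday, Friday and Sunday.
The following Tuesday is 2014-09-16.
Next Friday: 2014-09-19.

2014-09-16, 2014-09-19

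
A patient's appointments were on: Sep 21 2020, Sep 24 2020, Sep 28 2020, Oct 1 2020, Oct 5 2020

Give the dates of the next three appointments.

The gap pattern 3, 4, 3, 4 repeats every 2 events.
These are the Mondays and Thursdays of each week.
Next Thursday: Oct 8 2020.
Next Monday: Oct 12 2020.
The following Thursday is Oct 15 2020.

Oct 8 2020, Oct 12 2020, Oct 15 2020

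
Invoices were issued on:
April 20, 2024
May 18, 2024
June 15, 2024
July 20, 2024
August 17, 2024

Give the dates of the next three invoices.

September 21, 2024; October 19, 2024; November 16, 2024

Gaps: 28, 28, 35, 28 days — a mix of 28 and 35. Every date is a Saturday.
Each is the 3rd Saturday of its month.
3rd Saturday of September 2024: September 21, 2024.
October 2024 — 3rd Saturday is October 19, 2024.
3rd Saturday of November 2024: November 16, 2024.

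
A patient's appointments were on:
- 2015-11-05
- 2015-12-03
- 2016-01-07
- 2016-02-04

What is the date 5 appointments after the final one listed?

2016-07-07

Gaps: 28, 35, 28 days — a mix of 28 and 35. Every date is a Thursday.
Each is the 1st Thursday of its month.
March 2016 — 1st Thursday is 2016-03-03.
April 2016 — 1st Thursday is 2016-04-07.
May 2016 — 1st Thursday is 2016-05-05.
1st Thursday of June 2016: 2016-06-02.
1st Thursday of July 2016: 2016-07-07.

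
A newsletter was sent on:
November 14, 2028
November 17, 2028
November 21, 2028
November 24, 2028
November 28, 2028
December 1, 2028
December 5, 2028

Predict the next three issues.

December 8, 2028; December 12, 2028; December 15, 2028

Gaps: 3, 4, 3, 4, 3, 4 days — not constant, but cyclic with period 2.
The events fall on every Tuesday and Friday.
The following Friday is December 8, 2028.
Next Tuesday: December 12, 2028.
Next Friday: December 15, 2028.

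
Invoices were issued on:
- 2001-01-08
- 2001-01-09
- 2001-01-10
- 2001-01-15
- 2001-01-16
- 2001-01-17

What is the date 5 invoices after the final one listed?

The gap pattern 1, 1, 5, 1, 1 repeats every 3 events.
These are the Mondays, Tuesdays and Wednesdays of each week.
Next Monday: 2001-01-22.
Next Tuesday: 2001-01-23.
The following Wednesday is 2001-01-24.
The following Monday is 2001-01-29.
Next Tuesday: 2001-01-30.

2001-01-30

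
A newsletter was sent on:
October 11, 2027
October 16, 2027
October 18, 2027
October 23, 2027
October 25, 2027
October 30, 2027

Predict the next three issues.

The gap pattern 5, 2, 5, 2, 5 repeats every 2 events.
These are the Mondays and Saturdays of each week.
Next Monday: November 1, 2027.
The following Saturday is November 6, 2027.
Next Monday: November 8, 2027.

November 1, 2027; November 6, 2027; November 8, 2027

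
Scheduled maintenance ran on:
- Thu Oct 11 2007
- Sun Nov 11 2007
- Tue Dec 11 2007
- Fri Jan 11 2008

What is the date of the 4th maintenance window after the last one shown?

Sun May 11 2008

Each date is the 11th; the gaps (31, 30, 31) track the month lengths.
The rule is the 11th of each month.
February 2008: Mon Feb 11 2008.
March 2008: Tue Mar 11 2008.
April 2008: Fri Apr 11 2008.
May 2008: Sun May 11 2008.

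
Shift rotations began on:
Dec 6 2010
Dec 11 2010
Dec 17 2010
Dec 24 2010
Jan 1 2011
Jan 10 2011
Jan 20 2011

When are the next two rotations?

Jan 31 2011, Feb 12 2011

The spacing grows by 1 each time: 5, 6, 7, 8, 9, 10 days.
Next gap: 11 days. Jan 20 2011 + 11 days = Jan 31 2011.
Next gap: 12 days. Jan 31 2011 + 12 days = Feb 12 2011.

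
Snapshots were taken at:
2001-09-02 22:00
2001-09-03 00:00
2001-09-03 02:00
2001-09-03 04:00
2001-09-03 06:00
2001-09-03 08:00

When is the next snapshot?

The interval is a steady 2 hours (2, 2, 2, 2, 2).
2001-09-03 08:00 + 2 h = 2001-09-03 10:00.

2001-09-03 10:00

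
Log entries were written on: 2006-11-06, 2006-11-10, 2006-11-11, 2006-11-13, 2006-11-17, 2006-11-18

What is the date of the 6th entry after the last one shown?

2006-12-02

Gaps: 4, 1, 2, 4, 1 days — not constant, but cyclic with period 3.
The events fall on every Monday, Friday and Saturday.
The following Monday is 2006-11-20.
Next Friday: 2006-11-24.
The following Saturday is 2006-11-25.
The following Monday is 2006-11-27.
The following Friday is 2006-12-01.
Next Saturday: 2006-12-02.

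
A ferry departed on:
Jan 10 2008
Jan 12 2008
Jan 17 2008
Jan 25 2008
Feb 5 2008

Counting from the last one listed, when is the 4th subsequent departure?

Gaps: 2, 5, 8, 11 days — each gap is 3 larger than the previous one.
Next gap: 14 days. Feb 5 2008 + 14 days = Feb 19 2008.
Next gap: 17 days. Feb 19 2008 + 17 days = Mar 7 2008.
Next gap: 20 days. Mar 7 2008 + 20 days = Mar 27 2008.
Next gap: 23 days. Mar 27 2008 + 23 days = Apr 19 2008.

Apr 19 2008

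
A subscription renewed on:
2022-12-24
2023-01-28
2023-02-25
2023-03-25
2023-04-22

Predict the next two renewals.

All dates are Saturdays, 35, 28, 28, 28 days apart.
Specifically, the 4th Saturday of each month.
4th Saturday of May 2023: 2023-05-27.
June 2023 — 4th Saturday is 2023-06-24.

2023-05-27, 2023-06-24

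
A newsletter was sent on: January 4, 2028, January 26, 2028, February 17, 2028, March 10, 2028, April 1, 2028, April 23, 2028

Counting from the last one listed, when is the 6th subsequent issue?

September 2, 2028

Gaps between consecutive events: 22, 22, 22, 22, 22 days — a constant 22-day interval.
April 23, 2028 + 22 days = May 15, 2028.
May 15, 2028 + 22 days = June 6, 2028.
June 6, 2028 + 22 days = June 28, 2028.
June 28, 2028 + 22 days = July 20, 2028.
July 20, 2028 + 22 days = August 11, 2028.
August 11, 2028 + 22 days = September 2, 2028.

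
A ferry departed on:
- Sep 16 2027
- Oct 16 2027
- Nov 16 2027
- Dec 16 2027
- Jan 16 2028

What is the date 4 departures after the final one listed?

Each date is the 16th; the gaps (30, 31, 30, 31) track the month lengths.
The rule is the 16th of each month.
February 2028: Feb 16 2028.
March 2028: Mar 16 2028.
Next: April 2028 → Apr 16 2028.
May 2028: May 16 2028.

May 16 2028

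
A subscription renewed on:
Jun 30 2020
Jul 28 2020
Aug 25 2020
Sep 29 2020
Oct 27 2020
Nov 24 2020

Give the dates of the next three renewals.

Dec 29 2020, Jan 26 2021, Feb 23 2021

All Tuesdays; the gaps (28, 28, 35, 28, 28) vary with month length.
This is the last Tuesday of each month.
Last Tuesday of December 2020: Dec 29 2020.
January 2021 ends with Tuesday Jan 26 2021.
Last Tuesday of February 2021: Feb 23 2021.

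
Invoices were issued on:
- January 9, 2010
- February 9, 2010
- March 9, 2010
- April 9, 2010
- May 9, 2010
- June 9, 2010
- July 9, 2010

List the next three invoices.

Gaps: 31, 28, 31, 30, 31, 30 days — not constant. Every event is on the 9th of the month.
Pattern: the 9th of each month.
August 2010: August 9, 2010.
September 2010: September 9, 2010.
Next: October 2010 → October 9, 2010.

August 9, 2010; September 9, 2010; October 9, 2010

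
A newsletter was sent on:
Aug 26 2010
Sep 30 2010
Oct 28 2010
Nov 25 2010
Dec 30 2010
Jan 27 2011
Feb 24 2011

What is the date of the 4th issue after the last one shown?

Jun 30 2011

All Thursdays; the gaps (35, 28, 28, 35, 28, 28) vary with month length.
This is the last Thursday of each month.
Last Thursday of March 2011: Mar 31 2011.
April 2011 ends with Thursday Apr 28 2011.
Last Thursday of May 2011: May 26 2011.
Last Thursday of June 2011: Jun 30 2011.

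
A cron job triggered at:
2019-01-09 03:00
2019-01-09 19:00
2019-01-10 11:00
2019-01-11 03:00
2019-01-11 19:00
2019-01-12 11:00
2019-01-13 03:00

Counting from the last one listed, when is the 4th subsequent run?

2019-01-15 19:00

Spacing: 16, 16, 16, 16, 16, 16 h — constant 16 h.
2019-01-13 03:00 + 16 h = 2019-01-13 19:00.
2019-01-13 19:00 + 16 h = 2019-01-14 11:00.
2019-01-14 11:00 + 16 h = 2019-01-15 03:00.
2019-01-15 03:00 + 16 h = 2019-01-15 19:00.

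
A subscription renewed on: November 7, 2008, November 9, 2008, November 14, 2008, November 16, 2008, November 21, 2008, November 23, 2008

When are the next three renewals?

The gap pattern 2, 5, 2, 5, 2 repeats every 2 events.
These are the Fridays and Sundays of each week.
Next Friday: November 28, 2008.
The following Sunday is November 30, 2008.
Next Friday: December 5, 2008.

November 28, 2008; November 30, 2008; December 5, 2008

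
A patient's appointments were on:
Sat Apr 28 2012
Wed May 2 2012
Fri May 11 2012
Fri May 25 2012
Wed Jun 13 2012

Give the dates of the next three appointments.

Sat Jul 7 2012, Sun Aug 5 2012, Sat Sep 8 2012

Intervals are 4, 9, 14, 19 days — an arithmetic progression with common difference 5.
Next gap: 24 days. Wed Jun 13 2012 + 24 days = Sat Jul 7 2012.
Next gap: 29 days. Sat Jul 7 2012 + 29 days = Sun Aug 5 2012.
Next gap: 34 days. Sun Aug 5 2012 + 34 days = Sat Sep 8 2012.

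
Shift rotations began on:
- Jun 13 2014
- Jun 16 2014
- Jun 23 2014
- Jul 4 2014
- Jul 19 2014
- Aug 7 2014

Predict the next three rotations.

The spacing grows by 4 each time: 3, 7, 11, 15, 19 days.
Next gap: 23 days. Aug 7 2014 + 23 days = Aug 30 2014.
Next gap: 27 days. Aug 30 2014 + 27 days = Sep 26 2014.
Next gap: 31 days. Sep 26 2014 + 31 days = Oct 27 2014.

Aug 30 2014, Sep 26 2014, Oct 27 2014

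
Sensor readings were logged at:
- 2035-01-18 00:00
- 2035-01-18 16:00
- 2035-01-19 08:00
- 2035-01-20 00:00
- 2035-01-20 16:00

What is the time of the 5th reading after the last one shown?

Gaps: 16, 16, 16, 16 hours — each event is 16 hours after the previous one.
2035-01-20 16:00 + 16 h = 2035-01-21 08:00.
2035-01-21 08:00 + 16 h = 2035-01-22 00:00.
2035-01-22 00:00 + 16 h = 2035-01-22 16:00.
2035-01-22 16:00 + 16 h = 2035-01-23 08:00.
2035-01-23 08:00 + 16 h = 2035-01-24 00:00.

2035-01-24 00:00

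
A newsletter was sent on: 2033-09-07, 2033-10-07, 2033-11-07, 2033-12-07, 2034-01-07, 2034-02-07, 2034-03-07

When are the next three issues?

2034-04-07, 2034-05-07, 2034-06-07

Gaps: 30, 31, 30, 31, 31, 28 days — not constant. Every event is on the 7th of the month.
Pattern: the 7th of each month.
Next: April 2034 → 2034-04-07.
Next: May 2034 → 2034-05-07.
June 2034: 2034-06-07.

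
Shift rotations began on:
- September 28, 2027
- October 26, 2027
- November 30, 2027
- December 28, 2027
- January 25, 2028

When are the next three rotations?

February 29, 2028; March 28, 2028; April 25, 2028

All Tuesdays; the gaps (28, 35, 28, 28) vary with month length.
This is the last Tuesday of each month.
February 2028 ends with Tuesday February 29, 2028.
March 2028 ends with Tuesday March 28, 2028.
April 2028 ends with Tuesday April 25, 2028.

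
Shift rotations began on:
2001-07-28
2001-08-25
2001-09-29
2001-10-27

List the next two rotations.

All Saturdays; the gaps (28, 35, 28) vary with month length.
This is the last Saturday of each month.
November 2001 ends with Saturday 2001-11-24.
Last Saturday of December 2001: 2001-12-29.

2001-11-24, 2001-12-29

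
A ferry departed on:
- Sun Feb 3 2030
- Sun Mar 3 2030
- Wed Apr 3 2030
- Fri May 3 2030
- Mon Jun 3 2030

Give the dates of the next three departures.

Wed Jul 3 2030, Sat Aug 3 2030, Tue Sep 3 2030

The day-of-month is always 3 (28, 31, 30, 31 days between events).
So this recurs on the 3rd of each month.
July 2030: Wed Jul 3 2030.
August 2030: Sat Aug 3 2030.
September 2030: Tue Sep 3 2030.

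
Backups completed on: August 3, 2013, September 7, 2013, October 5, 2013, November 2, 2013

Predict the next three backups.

December 7, 2013; January 4, 2014; February 1, 2014

Gaps: 35, 28, 28 days — a mix of 28 and 35. Every date is a Saturday.
Each is the 1st Saturday of its month.
1st Saturday of December 2013: December 7, 2013.
January 2014 — 1st Saturday is January 4, 2014.
1st Saturday of February 2014: February 1, 2014.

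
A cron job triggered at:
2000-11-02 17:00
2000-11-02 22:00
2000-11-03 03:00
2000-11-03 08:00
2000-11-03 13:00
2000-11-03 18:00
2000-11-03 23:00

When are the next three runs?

Gaps: 5, 5, 5, 5, 5, 5 hours — each event is 5 hours after the previous one.
2000-11-03 23:00 + 5 h = 2000-11-04 04:00.
2000-11-04 04:00 + 5 h = 2000-11-04 09:00.
2000-11-04 09:00 + 5 h = 2000-11-04 14:00.

2000-11-04 04:00, 2000-11-04 09:00, 2000-11-04 14:00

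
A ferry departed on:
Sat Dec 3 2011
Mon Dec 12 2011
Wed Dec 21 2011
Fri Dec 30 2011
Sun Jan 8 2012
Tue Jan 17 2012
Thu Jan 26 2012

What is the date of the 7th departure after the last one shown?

Thu Mar 29 2012

Gaps between consecutive events: 9, 9, 9, 9, 9, 9 days — a constant 9-day interval.
Thu Jan 26 2012 + 9 days = Sat Feb 4 2012.
Sat Feb 4 2012 + 9 days = Mon Feb 13 2012.
Mon Feb 13 2012 + 9 days = Wed Feb 22 2012.
Wed Feb 22 2012 + 9 days = Fri Mar 2 2012.
Fri Mar 2 2012 + 9 days = Sun Mar 11 2012.
Sun Mar 11 2012 + 9 days = Tue Mar 20 2012.
Tue Mar 20 2012 + 9 days = Thu Mar 29 2012.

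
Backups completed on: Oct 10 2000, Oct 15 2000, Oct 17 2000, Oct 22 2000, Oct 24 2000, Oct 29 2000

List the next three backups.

Oct 31 2000, Nov 5 2000, Nov 7 2000

The gap pattern 5, 2, 5, 2, 5 repeats every 2 events.
These are the Tuesdays and Sundays of each week.
Next Tuesday: Oct 31 2000.
The following Sunday is Nov 5 2000.
The following Tuesday is Nov 7 2000.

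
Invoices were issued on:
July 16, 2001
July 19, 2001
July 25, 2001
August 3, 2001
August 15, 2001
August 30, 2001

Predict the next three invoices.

Intervals are 3, 6, 9, 12, 15 days — an arithmetic progression with common difference 3.
Next gap: 18 days. August 30, 2001 + 18 days = September 17, 2001.
Next gap: 21 days. September 17, 2001 + 21 days = October 8, 2001.
Next gap: 24 days. October 8, 2001 + 24 days = November 1, 2001.

September 17, 2001; October 8, 2001; November 1, 2001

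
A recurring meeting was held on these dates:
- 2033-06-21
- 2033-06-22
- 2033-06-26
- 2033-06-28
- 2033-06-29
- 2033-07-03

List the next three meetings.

Every event lands on a Tuesday or Wednesday or Sunday (gaps cycle 1, 4, 2, 1, 4).
So the schedule is: every Tuesday, Wednesday and Sunday.
Next Tuesday: 2033-07-05.
The following Wednesday is 2033-07-06.
Next Sunday: 2033-07-10.

2033-07-05, 2033-07-06, 2033-07-10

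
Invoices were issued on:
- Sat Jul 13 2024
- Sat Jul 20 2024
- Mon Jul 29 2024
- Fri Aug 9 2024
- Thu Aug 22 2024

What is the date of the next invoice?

Gaps: 7, 9, 11, 13 days — each gap is 2 larger than the previous one.
Next gap: 15 days. Thu Aug 22 2024 + 15 days = Fri Sep 6 2024.

Fri Sep 6 2024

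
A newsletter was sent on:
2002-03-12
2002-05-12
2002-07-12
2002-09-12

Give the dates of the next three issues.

2002-11-12, 2003-01-12, 2003-03-12

Each date is the 12th; the gaps (61, 61, 62) track the month lengths.
The rule is the 12th of every 2 months.
November 2002: 2002-11-12.
January 2003: 2003-01-12.
March 2003: 2003-03-12.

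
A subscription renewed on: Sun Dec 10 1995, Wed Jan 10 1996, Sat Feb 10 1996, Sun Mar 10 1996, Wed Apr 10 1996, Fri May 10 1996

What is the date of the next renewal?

The day-of-month is always 10 (31, 31, 29, 31, 30 days between events).
So this recurs on the 10th of each month.
June 1996: Mon Jun 10 1996.

Mon Jun 10 1996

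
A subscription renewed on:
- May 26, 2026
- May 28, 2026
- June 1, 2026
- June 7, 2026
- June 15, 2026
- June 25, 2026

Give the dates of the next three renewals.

July 7, 2026; July 21, 2026; August 6, 2026

Intervals are 2, 4, 6, 8, 10 days — an arithmetic progression with common difference 2.
Next gap: 12 days. June 25, 2026 + 12 days = July 7, 2026.
Next gap: 14 days. July 7, 2026 + 14 days = July 21, 2026.
Next gap: 16 days. July 21, 2026 + 16 days = August 6, 2026.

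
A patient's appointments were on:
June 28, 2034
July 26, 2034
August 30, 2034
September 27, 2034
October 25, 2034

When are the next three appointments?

All Wednesdays; the gaps (28, 35, 28, 28) vary with month length.
This is the last Wednesday of each month.
November 2034 ends with Wednesday November 29, 2034.
December 2034 ends with Wednesday December 27, 2034.
Last Wednesday of January 2035: January 31, 2035.

November 29, 2034; December 27, 2034; January 31, 2035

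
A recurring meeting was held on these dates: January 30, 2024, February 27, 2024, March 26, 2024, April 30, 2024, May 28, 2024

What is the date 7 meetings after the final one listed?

Every date is a Tuesday; gaps 28, 28, 35, 28 days.
Each is the last Tuesday of its month (at least one falls on the 29th or later, ruling out '4th Tuesday').
Last Tuesday of June 2024: June 25, 2024.
Last Tuesday of July 2024: July 30, 2024.
Last Tuesday of August 2024: August 27, 2024.
Last Tuesday of September 2024: September 24, 2024.
October 2024 ends with Tuesday October 29, 2024.
November 2024 ends with Tuesday November 26, 2024.
Last Tuesday of December 2024: December 31, 2024.

December 31, 2024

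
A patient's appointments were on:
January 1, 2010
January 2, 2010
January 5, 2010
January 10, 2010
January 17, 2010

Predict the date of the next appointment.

January 26, 2010

Intervals are 1, 3, 5, 7 days — an arithmetic progression with common difference 2.
Next gap: 9 days. January 17, 2010 + 9 days = January 26, 2010.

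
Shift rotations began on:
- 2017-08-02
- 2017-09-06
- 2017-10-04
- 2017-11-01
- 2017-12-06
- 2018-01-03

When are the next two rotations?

2018-02-07, 2018-03-07

These are Wednesdays at 28- or 35-day spacing (35, 28, 28, 35, 28).
The pattern: 1st Wednesday of the month.
1st Wednesday of February 2018: 2018-02-07.
March 2018 — 1st Wednesday is 2018-03-07.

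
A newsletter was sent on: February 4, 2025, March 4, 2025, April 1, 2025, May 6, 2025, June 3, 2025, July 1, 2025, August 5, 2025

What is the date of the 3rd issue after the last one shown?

November 4, 2025

Gaps: 28, 28, 35, 28, 28, 35 days — a mix of 28 and 35. Every date is a Tuesday.
Each is the 1st Tuesday of its month.
1st Tuesday of September 2025: September 2, 2025.
October 2025 — 1st Tuesday is October 7, 2025.
1st Tuesday of November 2025: November 4, 2025.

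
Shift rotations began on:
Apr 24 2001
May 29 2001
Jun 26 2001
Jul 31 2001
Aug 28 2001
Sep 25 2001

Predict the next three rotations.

Oct 30 2001, Nov 27 2001, Dec 25 2001

Every date is a Tuesday; gaps 35, 28, 35, 28, 28 days.
Each is the last Tuesday of its month (at least one falls on the 29th or later, ruling out '4th Tuesday').
October 2001 ends with Tuesday Oct 30 2001.
November 2001 ends with Tuesday Nov 27 2001.
December 2001 ends with Tuesday Dec 25 2001.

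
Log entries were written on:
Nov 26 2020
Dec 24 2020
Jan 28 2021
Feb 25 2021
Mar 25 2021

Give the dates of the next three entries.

Apr 22 2021, May 27 2021, Jun 24 2021

These are Thursdays at 28- or 35-day spacing (28, 35, 28, 28).
The pattern: 4th Thursday of the month.
April 2021 — 4th Thursday is Apr 22 2021.
May 2021 — 4th Thursday is May 27 2021.
4th Thursday of June 2021: Jun 24 2021.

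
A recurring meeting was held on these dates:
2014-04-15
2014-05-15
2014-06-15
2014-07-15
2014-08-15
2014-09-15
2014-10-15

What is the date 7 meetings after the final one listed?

The day-of-month is always 15 (30, 31, 30, 31, 31, 30 days between events).
So this recurs on the 15th of each month.
Next: November 2014 → 2014-11-15.
December 2014: 2014-12-15.
January 2015: 2015-01-15.
Next: February 2015 → 2015-02-15.
Next: March 2015 → 2015-03-15.
Next: April 2015 → 2015-04-15.
Next: May 2015 → 2015-05-15.

2015-05-15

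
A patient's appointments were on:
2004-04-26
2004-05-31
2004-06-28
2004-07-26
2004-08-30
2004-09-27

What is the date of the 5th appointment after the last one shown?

2005-02-28

Every date is a Monday; gaps 35, 28, 28, 35, 28 days.
Each is the last Monday of its month (at least one falls on the 29th or later, ruling out '4th Monday').
Last Monday of October 2004: 2004-10-25.
November 2004 ends with Monday 2004-11-29.
December 2004 ends with Monday 2004-12-27.
Last Monday of January 2005: 2005-01-31.
February 2005 ends with Monday 2005-02-28.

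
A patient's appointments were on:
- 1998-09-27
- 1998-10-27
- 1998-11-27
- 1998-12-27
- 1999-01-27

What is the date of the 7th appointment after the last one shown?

Gaps: 30, 31, 30, 31 days — not constant. Every event is on the 27th of the month.
Pattern: the 27th of each month.
February 1999: 1999-02-27.
Next: March 1999 → 1999-03-27.
April 1999: 1999-04-27.
Next: May 1999 → 1999-05-27.
Next: June 1999 → 1999-06-27.
Next: July 1999 → 1999-07-27.
Next: August 1999 → 1999-08-27.

1999-08-27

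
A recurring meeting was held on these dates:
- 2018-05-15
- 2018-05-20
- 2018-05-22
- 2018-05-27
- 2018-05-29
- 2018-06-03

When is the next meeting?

2018-06-05

Every event lands on a Tuesday or Sunday (gaps cycle 5, 2, 5, 2, 5).
So the schedule is: every Tuesday and Sunday.
Next Tuesday: 2018-06-05.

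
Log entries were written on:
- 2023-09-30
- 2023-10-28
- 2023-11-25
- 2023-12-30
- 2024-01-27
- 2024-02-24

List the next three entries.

These are Saturdays with 28, 28, 35, 28, 28-day gaps.
Each is the final Saturday of its month — 2023-09-30 is past the 28th, so '4th Saturday' doesn't fit.
Last Saturday of March 2024: 2024-03-30.
April 2024 ends with Saturday 2024-04-27.
May 2024 ends with Saturday 2024-05-25.

2024-03-30, 2024-04-27, 2024-05-25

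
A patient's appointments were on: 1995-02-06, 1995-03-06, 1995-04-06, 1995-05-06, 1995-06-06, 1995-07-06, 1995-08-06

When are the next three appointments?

The day-of-month is always 6 (28, 31, 30, 31, 30, 31 days between events).
So this recurs on the 6th of each month.
September 1995: 1995-09-06.
Next: October 1995 → 1995-10-06.
November 1995: 1995-11-06.

1995-09-06, 1995-10-06, 1995-11-06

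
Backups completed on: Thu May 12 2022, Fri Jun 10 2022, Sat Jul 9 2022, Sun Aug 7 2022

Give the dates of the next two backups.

Mon Sep 5 2022, Tue Oct 4 2022

The spacing is 29, 29, 29 days — always 29 days.
Sun Aug 7 2022 + 29 days = Mon Sep 5 2022.
Mon Sep 5 2022 + 29 days = Tue Oct 4 2022.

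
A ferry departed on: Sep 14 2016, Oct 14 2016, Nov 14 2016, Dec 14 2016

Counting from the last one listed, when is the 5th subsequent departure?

Gaps: 30, 31, 30 days — not constant. Every event is on the 14th of the month.
Pattern: the 14th of each month.
Next: January 2017 → Jan 14 2017.
Next: February 2017 → Feb 14 2017.
March 2017: Mar 14 2017.
Next: April 2017 → Apr 14 2017.
May 2017: May 14 2017.

May 14 2017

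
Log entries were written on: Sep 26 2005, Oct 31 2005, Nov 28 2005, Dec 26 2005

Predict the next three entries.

Jan 30 2006, Feb 27 2006, Mar 27 2006

Every date is a Monday; gaps 35, 28, 28 days.
Each is the last Monday of its month (at least one falls on the 29th or later, ruling out '4th Monday').
Last Monday of January 2006: Jan 30 2006.
February 2006 ends with Monday Feb 27 2006.
March 2006 ends with Monday Mar 27 2006.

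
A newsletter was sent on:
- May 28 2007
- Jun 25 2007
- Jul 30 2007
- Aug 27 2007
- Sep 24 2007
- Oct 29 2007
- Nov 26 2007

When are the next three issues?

Dec 31 2007, Jan 28 2008, Feb 25 2008

These are Mondays with 28, 35, 28, 28, 35, 28-day gaps.
Each is the final Monday of its month — Jul 30 2007 is past the 28th, so '4th Monday' doesn't fit.
Last Monday of December 2007: Dec 31 2007.
January 2008 ends with Monday Jan 28 2008.
February 2008 ends with Monday Feb 25 2008.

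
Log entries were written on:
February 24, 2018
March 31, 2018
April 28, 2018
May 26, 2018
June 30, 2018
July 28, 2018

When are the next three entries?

Every date is a Saturday; gaps 35, 28, 28, 35, 28 days.
Each is the last Saturday of its month (at least one falls on the 29th or later, ruling out '4th Saturday').
August 2018 ends with Saturday August 25, 2018.
Last Saturday of September 2018: September 29, 2018.
October 2018 ends with Saturday October 27, 2018.

August 25, 2018; September 29, 2018; October 27, 2018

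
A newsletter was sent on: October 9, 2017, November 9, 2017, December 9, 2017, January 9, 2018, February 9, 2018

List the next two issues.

March 9, 2018; April 9, 2018

The day-of-month is always 9 (31, 30, 31, 31 days between events).
So this recurs on the 9th of each month.
March 2018: March 9, 2018.
April 2018: April 9, 2018.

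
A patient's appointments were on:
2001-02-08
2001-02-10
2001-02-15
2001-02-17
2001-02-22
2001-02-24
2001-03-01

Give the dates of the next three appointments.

2001-03-03, 2001-03-08, 2001-03-10

The gap pattern 2, 5, 2, 5, 2, 5 repeats every 2 events.
These are the Thursdays and Saturdays of each week.
Next Saturday: 2001-03-03.
Next Thursday: 2001-03-08.
The following Saturday is 2001-03-10.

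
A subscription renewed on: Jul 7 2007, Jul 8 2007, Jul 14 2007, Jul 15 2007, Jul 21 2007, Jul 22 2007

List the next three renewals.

Jul 28 2007, Jul 29 2007, Aug 4 2007

Gaps: 1, 6, 1, 6, 1 days — not constant, but cyclic with period 2.
The events fall on every Saturday and Sunday.
The following Saturday is Jul 28 2007.
The following Sunday is Jul 29 2007.
The following Saturday is Aug 4 2007.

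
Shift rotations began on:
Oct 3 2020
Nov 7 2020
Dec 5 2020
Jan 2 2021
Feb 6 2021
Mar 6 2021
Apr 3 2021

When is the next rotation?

Gaps: 35, 28, 28, 35, 28, 28 days — a mix of 28 and 35. Every date is a Saturday.
Each is the 1st Saturday of its month.
May 2021 — 1st Saturday is May 1 2021.

May 1 2021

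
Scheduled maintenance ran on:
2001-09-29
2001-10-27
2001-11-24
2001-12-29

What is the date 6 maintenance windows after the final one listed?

All Saturdays; the gaps (28, 28, 35) vary with month length.
This is the last Saturday of each month.
January 2002 ends with Saturday 2002-01-26.
February 2002 ends with Saturday 2002-02-23.
March 2002 ends with Saturday 2002-03-30.
April 2002 ends with Saturday 2002-04-27.
May 2002 ends with Saturday 2002-05-25.
June 2002 ends with Saturday 2002-06-29.

2002-06-29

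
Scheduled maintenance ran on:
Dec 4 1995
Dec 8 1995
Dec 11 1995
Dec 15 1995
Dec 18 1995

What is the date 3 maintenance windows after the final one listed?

Every event lands on a Monday or Friday (gaps cycle 4, 3, 4, 3).
So the schedule is: every Monday and Friday.
Next Friday: Dec 22 1995.
Next Monday: Dec 25 1995.
Next Friday: Dec 29 1995.

Dec 29 1995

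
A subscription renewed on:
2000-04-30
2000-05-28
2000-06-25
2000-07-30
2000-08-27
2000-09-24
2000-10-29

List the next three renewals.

These are Sundays with 28, 28, 35, 28, 28, 35-day gaps.
Each is the final Sunday of its month — 2000-04-30 is past the 28th, so '4th Sunday' doesn't fit.
Last Sunday of November 2000: 2000-11-26.
Last Sunday of December 2000: 2000-12-31.
January 2001 ends with Sunday 2001-01-28.

2000-11-26, 2000-12-31, 2001-01-28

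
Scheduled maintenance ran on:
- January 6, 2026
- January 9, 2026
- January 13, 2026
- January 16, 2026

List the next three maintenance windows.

January 20, 2026; January 23, 2026; January 27, 2026

Gaps: 3, 4, 3 days — not constant, but cyclic with period 2.
The events fall on every Tuesday and Friday.
The following Tuesday is January 20, 2026.
Next Friday: January 23, 2026.
The following Tuesday is January 27, 2026.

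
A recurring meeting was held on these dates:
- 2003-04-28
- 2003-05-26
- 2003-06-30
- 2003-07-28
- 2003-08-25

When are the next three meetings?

2003-09-29, 2003-10-27, 2003-11-24

These are Mondays with 28, 35, 28, 28-day gaps.
Each is the final Monday of its month — 2003-06-30 is past the 28th, so '4th Monday' doesn't fit.
Last Monday of September 2003: 2003-09-29.
October 2003 ends with Monday 2003-10-27.
Last Monday of November 2003: 2003-11-24.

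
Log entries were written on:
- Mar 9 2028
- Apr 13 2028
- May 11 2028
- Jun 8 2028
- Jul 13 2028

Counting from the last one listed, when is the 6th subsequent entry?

Jan 11 2029

All dates are Thursdays, 35, 28, 28, 35 days apart.
Specifically, the 2nd Thursday of each month.
2nd Thursday of August 2028: Aug 10 2028.
September 2028 — 2nd Thursday is Sep 14 2028.
October 2028 — 2nd Thursday is Oct 12 2028.
November 2028 — 2nd Thursday is Nov 9 2028.
December 2028 — 2nd Thursday is Dec 14 2028.
January 2029 — 2nd Thursday is Jan 11 2029.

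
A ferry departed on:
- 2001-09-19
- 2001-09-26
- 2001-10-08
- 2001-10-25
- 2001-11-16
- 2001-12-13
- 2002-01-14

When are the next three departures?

2002-02-20, 2002-04-03, 2002-05-20

Gaps: 7, 12, 17, 22, 27, 32 days — each gap is 5 larger than the previous one.
Next gap: 37 days. 2002-01-14 + 37 days = 2002-02-20.
Next gap: 42 days. 2002-02-20 + 42 days = 2002-04-03.
Next gap: 47 days. 2002-04-03 + 47 days = 2002-05-20.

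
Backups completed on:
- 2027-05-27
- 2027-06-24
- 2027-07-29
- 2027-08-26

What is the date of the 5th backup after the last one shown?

All Thursdays; the gaps (28, 35, 28) vary with month length.
This is the last Thursday of each month.
Last Thursday of September 2027: 2027-09-30.
Last Thursday of October 2027: 2027-10-28.
Last Thursday of November 2027: 2027-11-25.
Last Thursday of December 2027: 2027-12-30.
January 2028 ends with Thursday 2028-01-27.

2028-01-27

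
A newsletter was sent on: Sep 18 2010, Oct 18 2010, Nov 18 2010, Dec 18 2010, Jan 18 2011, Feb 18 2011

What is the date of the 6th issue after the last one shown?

The day-of-month is always 18 (30, 31, 30, 31, 31 days between events).
So this recurs on the 18th of each month.
Next: March 2011 → Mar 18 2011.
Next: April 2011 → Apr 18 2011.
May 2011: May 18 2011.
Next: June 2011 → Jun 18 2011.
Next: July 2011 → Jul 18 2011.
August 2011: Aug 18 2011.

Aug 18 2011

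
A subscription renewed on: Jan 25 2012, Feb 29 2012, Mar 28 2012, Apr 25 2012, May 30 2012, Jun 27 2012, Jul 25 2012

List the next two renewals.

Aug 29 2012, Sep 26 2012

These are Wednesdays with 35, 28, 28, 35, 28, 28-day gaps.
Each is the final Wednesday of its month — Feb 29 2012 is past the 28th, so '4th Wednesday' doesn't fit.
Last Wednesday of August 2012: Aug 29 2012.
Last Wednesday of September 2012: Sep 26 2012.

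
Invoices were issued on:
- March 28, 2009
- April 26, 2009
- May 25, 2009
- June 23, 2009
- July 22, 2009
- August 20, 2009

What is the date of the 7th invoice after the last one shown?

March 11, 2010

Every event comes 29 days after the last (29, 29, 29, 29, 29).
August 20, 2009 + 29 days = September 18, 2009.
September 18, 2009 + 29 days = October 17, 2009.
October 17, 2009 + 29 days = November 15, 2009.
November 15, 2009 + 29 days = December 14, 2009.
December 14, 2009 + 29 days = January 12, 2010.
January 12, 2010 + 29 days = February 10, 2010.
February 10, 2010 + 29 days = March 11, 2010.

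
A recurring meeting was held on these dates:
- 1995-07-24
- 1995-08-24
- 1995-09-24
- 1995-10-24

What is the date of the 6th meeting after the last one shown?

The day-of-month is always 24 (31, 31, 30 days between events).
So this recurs on the 24th of each month.
Next: November 1995 → 1995-11-24.
Next: December 1995 → 1995-12-24.
Next: January 1996 → 1996-01-24.
Next: February 1996 → 1996-02-24.
Next: March 1996 → 1996-03-24.
Next: April 1996 → 1996-04-24.

1996-04-24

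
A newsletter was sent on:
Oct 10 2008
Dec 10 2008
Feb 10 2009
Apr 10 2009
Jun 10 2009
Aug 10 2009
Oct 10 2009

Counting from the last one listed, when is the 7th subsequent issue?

Dec 10 2010

Each date is the 10th; the gaps (61, 62, 59, 61, 61, 61) track the month lengths.
The rule is the 10th of every 2 months.
December 2009: Dec 10 2009.
Next: February 2010 → Feb 10 2010.
Next: April 2010 → Apr 10 2010.
June 2010: Jun 10 2010.
August 2010: Aug 10 2010.
Next: October 2010 → Oct 10 2010.
Next: December 2010 → Dec 10 2010.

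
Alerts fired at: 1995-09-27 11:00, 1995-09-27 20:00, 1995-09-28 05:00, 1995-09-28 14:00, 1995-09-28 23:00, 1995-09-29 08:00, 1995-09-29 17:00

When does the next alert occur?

1995-09-30 02:00

The interval is a steady 9 hours (9, 9, 9, 9, 9, 9).
1995-09-29 17:00 + 9 h = 1995-09-30 02:00.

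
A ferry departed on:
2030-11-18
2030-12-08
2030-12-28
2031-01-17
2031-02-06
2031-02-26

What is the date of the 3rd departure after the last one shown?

Gaps between consecutive events: 20, 20, 20, 20, 20 days — a constant 20-day interval.
2031-02-26 + 20 days = 2031-03-18.
2031-03-18 + 20 days = 2031-04-07.
2031-04-07 + 20 days = 2031-04-27.

2031-04-27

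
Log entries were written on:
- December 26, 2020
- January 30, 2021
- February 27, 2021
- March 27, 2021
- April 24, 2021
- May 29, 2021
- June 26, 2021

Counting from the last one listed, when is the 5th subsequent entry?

November 27, 2021

These are Saturdays with 35, 28, 28, 28, 35, 28-day gaps.
Each is the final Saturday of its month — January 30, 2021 is past the 28th, so '4th Saturday' doesn't fit.
July 2021 ends with Saturday July 31, 2021.
Last Saturday of August 2021: August 28, 2021.
September 2021 ends with Saturday September 25, 2021.
October 2021 ends with Saturday October 30, 2021.
November 2021 ends with Saturday November 27, 2021.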